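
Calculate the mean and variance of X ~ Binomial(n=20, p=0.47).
E[X] = 9.4000, Var(X) = 4.9820

We have X ~ Binomial(n=20, p=0.47).

For a Binomial distribution with n=20, p=0.47:

Expected value:
E[X] = 9.4000

Variance:
Var(X) = 4.9820

Standard deviation:
σ = √Var(X) = 2.2320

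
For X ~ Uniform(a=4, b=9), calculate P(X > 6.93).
0.414000

We have X ~ Uniform(a=4, b=9).

P(X > 6.93) = 1 - P(X ≤ 6.93)
                = 1 - F(6.93)
                = 1 - 0.586000
                = 0.414000

So there's approximately a 41.4% chance that X exceeds 6.93.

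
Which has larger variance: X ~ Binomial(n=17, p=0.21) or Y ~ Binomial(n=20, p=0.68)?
Y has larger variance (4.3520 > 2.8203)

Compute the variance for each distribution:

X ~ Binomial(n=17, p=0.21):
Var(X) = 2.8203

Y ~ Binomial(n=20, p=0.68):
Var(Y) = 4.3520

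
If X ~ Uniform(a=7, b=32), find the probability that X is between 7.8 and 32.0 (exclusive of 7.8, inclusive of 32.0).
0.968000

We have X ~ Uniform(a=7, b=32).

To find P(7.8 < X ≤ 32.0), we use:
P(7.8 < X ≤ 32.0) = P(X ≤ 32.0) - P(X ≤ 7.8)
                 = F(32.0) - F(7.8)
                 = 1.000000 - 0.032000
                 = 0.968000

So there's approximately a 96.8% chance that X falls in this range.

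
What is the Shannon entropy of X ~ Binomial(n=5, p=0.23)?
1.3062 nats

We have X ~ Binomial(n=5, p=0.23).

The Shannon entropy measures the uncertainty or information content of the distribution.

For a Binomial distribution with n=5, p=0.23:
H(X) = 1.3062 nats

(In bits, this would be 1.8845 bits.)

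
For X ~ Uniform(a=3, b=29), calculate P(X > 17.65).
0.436538

We have X ~ Uniform(a=3, b=29).

P(X > 17.65) = 1 - P(X ≤ 17.65)
                = 1 - F(17.65)
                = 1 - 0.563462
                = 0.436538

So there's approximately a 43.7% chance that X exceeds 17.65.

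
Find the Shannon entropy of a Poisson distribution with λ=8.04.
2.4500 nats

We have X ~ Poisson(λ=8.04).

The Shannon entropy measures the uncertainty or information content of the distribution.

For a Poisson distribution with λ=8.04:
H(X) = 2.4500 nats

(In bits, this would be 3.5346 bits.)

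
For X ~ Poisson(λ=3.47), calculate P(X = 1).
0.107976

We have X ~ Poisson(λ=3.47).

For a Poisson distribution, the PMF gives us the probability of each outcome.

Using the PMF formula:
P(X = 1) = 0.107976

Rounded to 4 decimal places: 0.1080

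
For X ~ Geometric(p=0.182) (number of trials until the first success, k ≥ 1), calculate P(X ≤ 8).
0.799541

We have X ~ Geometric(p=0.182) (number of trials until the first success, k ≥ 1).

The CDF gives us P(X ≤ k).

Using the CDF:
P(X ≤ 8) = 0.799541

This means there's approximately a 80.0% chance that X is at most 8.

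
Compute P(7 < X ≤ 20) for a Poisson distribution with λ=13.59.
0.923289

We have X ~ Poisson(λ=13.59).

To find P(7 < X ≤ 20), we use:
P(7 < X ≤ 20) = P(X ≤ 20) - P(X ≤ 7)
                 = F(20) - F(7)
                 = 0.962814 - 0.039525
                 = 0.923289

So there's approximately a 92.3% chance that X falls in this range.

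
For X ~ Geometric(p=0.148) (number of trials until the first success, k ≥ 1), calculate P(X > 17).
0.065686

We have X ~ Geometric(p=0.148) (number of trials until the first success, k ≥ 1).

P(X > 17) = 1 - P(X ≤ 17)
                = 1 - F(17)
                = 1 - 0.934314
                = 0.065686

So there's approximately a 6.6% chance that X exceeds 17.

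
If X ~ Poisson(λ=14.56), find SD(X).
3.8158

We have X ~ Poisson(λ=14.56).

For a Poisson distribution with λ=14.56:
σ = √Var(X) = 3.8158

The standard deviation is the square root of the variance.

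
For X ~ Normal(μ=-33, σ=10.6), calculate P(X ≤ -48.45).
0.072483

We have X ~ Normal(μ=-33, σ=10.6).

The CDF gives us P(X ≤ k).

Using the CDF:
P(X ≤ -48.45) = 0.072483

This means there's approximately a 7.2% chance that X is at most -48.45.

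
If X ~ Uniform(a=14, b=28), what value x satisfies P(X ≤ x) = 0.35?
18.9000

We have X ~ Uniform(a=14, b=28).

We want to find x such that P(X ≤ x) = 0.35.

This is the 35th percentile, which means 35% of values fall below this point.

Using the inverse CDF (quantile function):
x = F⁻¹(0.35) = 18.9000

Verification: P(X ≤ 18.9000) = 0.35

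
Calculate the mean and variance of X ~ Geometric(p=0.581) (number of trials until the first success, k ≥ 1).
E[X] = 1.7212, Var(X) = 1.2413

We have X ~ Geometric(p=0.581) (number of trials until the first success, k ≥ 1).

For a Geometric distribution with p=0.581 (number of trials until the first success, k ≥ 1):

Expected value:
E[X] = 1.7212

Variance:
Var(X) = 1.2413

Standard deviation:
σ = √Var(X) = 1.1141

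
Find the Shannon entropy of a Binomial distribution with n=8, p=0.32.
1.6837 nats

We have X ~ Binomial(n=8, p=0.32).

The Shannon entropy measures the uncertainty or information content of the distribution.

For a Binomial distribution with n=8, p=0.32:
H(X) = 1.6837 nats

(In bits, this would be 2.4291 bits.)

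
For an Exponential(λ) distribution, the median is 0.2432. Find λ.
λ = 2.8501

For X ~ Exponential(λ), the CDF is F(x) = 1 - e^(-λx).
The median m satisfies F(m) = 0.5:
1 - e^(-λm) = 0.5
e^(-λm) = 0.5
λm = ln(2)
m = ln(2) / λ

Given m = 0.2432:
λ = ln(2) / 0.2432 = 0.693147 / 0.2432 = 2.8501

Verification: ln(2) / 2.8501 = 0.2432 ✓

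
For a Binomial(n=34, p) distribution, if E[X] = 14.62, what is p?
p = 0.43

For a Binomial(n, p) distribution:
E[X] = n × p

Given n = 34 and E[X] = 14.62:
14.62 = 34 × p
p = 14.62 / 34 = 0.43

Verification: Binomial(34, 0.43) has E[X] = 14.62 ✓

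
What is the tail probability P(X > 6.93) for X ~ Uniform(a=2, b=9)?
0.295714

We have X ~ Uniform(a=2, b=9).

P(X > 6.93) = 1 - P(X ≤ 6.93)
                = 1 - F(6.93)
                = 1 - 0.704286
                = 0.295714

So there's approximately a 29.6% chance that X exceeds 6.93.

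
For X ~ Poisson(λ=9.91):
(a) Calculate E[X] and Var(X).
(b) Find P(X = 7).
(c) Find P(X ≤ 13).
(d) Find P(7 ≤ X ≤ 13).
(a) E[X] = 9.9100, Var(X) = 9.9100
(b) P(X = 7) = 0.092518
(c) P(X ≤ 13) = 0.870937
(d) P(7 ≤ X ≤ 13) = 0.735018

We have X ~ Poisson(λ=9.91).

(a) Moments:
E[X] = 9.9100
Var(X) = 9.9100
σ = √Var(X) = 3.1480

(b) Point probability using PMF:
P(X = 7) = 0.092518

(c) Cumulative probability using CDF:
P(X ≤ 13) = F(13) = 0.870937

(d) Range probability:
P(7 ≤ X ≤ 13) = P(X ≤ 13) - P(X ≤ 6)
                   = F(13) - F(6)
                   = 0.870937 - 0.135919
                   = 0.735018

This means approximately 73.5% of outcomes fall in the interval [7, 13].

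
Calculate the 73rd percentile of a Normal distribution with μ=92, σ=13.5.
100.2730

We have X ~ Normal(μ=92, σ=13.5).

We want to find x such that P(X ≤ x) = 0.73.

This is the 73rd percentile, which means 73% of values fall below this point.

Using the inverse CDF (quantile function):
x = F⁻¹(0.73) = 100.2730

Verification: P(X ≤ 100.2730) = 0.73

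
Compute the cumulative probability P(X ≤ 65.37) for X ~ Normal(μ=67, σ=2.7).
0.273020

We have X ~ Normal(μ=67, σ=2.7).

The CDF gives us P(X ≤ k).

Using the CDF:
P(X ≤ 65.37) = 0.273020

This means there's approximately a 27.3% chance that X is at most 65.37.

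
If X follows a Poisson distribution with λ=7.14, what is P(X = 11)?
0.048827

We have X ~ Poisson(λ=7.14).

For a Poisson distribution, the PMF gives us the probability of each outcome.

Using the PMF formula:
P(X = 11) = 0.048827

Rounded to 4 decimal places: 0.0488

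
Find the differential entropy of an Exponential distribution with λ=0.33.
2.1087 nats

We have X ~ Exponential(λ=0.33).

The differential entropy measures the uncertainty or information content of the distribution.

For an Exponential distribution with λ=0.33:
h(X) = 2.1087 nats

(In bits, this would be 3.0422 bits.)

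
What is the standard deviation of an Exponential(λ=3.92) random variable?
0.2551

We have X ~ Exponential(λ=3.92).

For an Exponential distribution with λ=3.92:
σ = √Var(X) = 0.2551

The standard deviation is the square root of the variance.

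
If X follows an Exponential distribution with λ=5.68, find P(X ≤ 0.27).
0.784242

We have X ~ Exponential(λ=5.68).

The CDF gives us P(X ≤ k).

Using the CDF:
P(X ≤ 0.27) = 0.784242

This means there's approximately a 78.4% chance that X is at most 0.27.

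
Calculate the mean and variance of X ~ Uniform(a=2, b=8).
E[X] = 5.0000, Var(X) = 3.0000

We have X ~ Uniform(a=2, b=8).

For a Uniform distribution with a=2, b=8:

Expected value:
E[X] = 5.0000

Variance:
Var(X) = 3.0000

Standard deviation:
σ = √Var(X) = 1.7321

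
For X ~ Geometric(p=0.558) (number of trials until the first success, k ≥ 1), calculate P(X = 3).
0.109013

We have X ~ Geometric(p=0.558) (number of trials until the first success, k ≥ 1).

For a Geometric distribution, the PMF gives us the probability of each outcome.

Using the PMF formula:
P(X = 3) = 0.109013

Rounded to 4 decimal places: 0.1090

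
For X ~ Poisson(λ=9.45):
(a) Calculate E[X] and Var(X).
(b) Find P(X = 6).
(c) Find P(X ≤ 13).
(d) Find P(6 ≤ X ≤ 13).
(a) E[X] = 9.4500, Var(X) = 9.4500
(b) P(X = 6) = 0.077835
(c) P(X ≤ 13) = 0.901193
(d) P(6 ≤ X ≤ 13) = 0.810222

We have X ~ Poisson(λ=9.45).

(a) Moments:
E[X] = 9.4500
Var(X) = 9.4500
σ = √Var(X) = 3.0741

(b) Point probability using PMF:
P(X = 6) = 0.077835

(c) Cumulative probability using CDF:
P(X ≤ 13) = F(13) = 0.901193

(d) Range probability:
P(6 ≤ X ≤ 13) = P(X ≤ 13) - P(X ≤ 5)
                   = F(13) - F(5)
                   = 0.901193 - 0.090970
                   = 0.810222

This means approximately 81.0% of outcomes fall in the interval [6, 13].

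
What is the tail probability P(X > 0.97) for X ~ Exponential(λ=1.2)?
0.312235

We have X ~ Exponential(λ=1.2).

P(X > 0.97) = 1 - P(X ≤ 0.97)
                = 1 - F(0.97)
                = 1 - 0.687765
                = 0.312235

So there's approximately a 31.2% chance that X exceeds 0.97.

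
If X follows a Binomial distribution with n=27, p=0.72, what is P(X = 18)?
0.134056

We have X ~ Binomial(n=27, p=0.72).

For a Binomial distribution, the PMF gives us the probability of each outcome.

Using the PMF formula:
P(X = 18) = 0.134056

Rounded to 4 decimal places: 0.1341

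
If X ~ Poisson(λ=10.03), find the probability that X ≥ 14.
0.137733

We have X ~ Poisson(λ=10.03).

For discrete distributions, P(X ≥ 14) = 1 - P(X ≤ 13).

P(X ≤ 13) = 0.862267
P(X ≥ 14) = 1 - 0.862267 = 0.137733

So there's approximately a 13.8% chance that X is at least 14.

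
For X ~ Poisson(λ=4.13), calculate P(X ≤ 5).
0.764496

We have X ~ Poisson(λ=4.13).

The CDF gives us P(X ≤ k).

Using the CDF:
P(X ≤ 5) = 0.764496

This means there's approximately a 76.4% chance that X is at most 5.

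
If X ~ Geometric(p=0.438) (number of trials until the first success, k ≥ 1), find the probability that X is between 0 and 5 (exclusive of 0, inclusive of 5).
0.943936

We have X ~ Geometric(p=0.438) (number of trials until the first success, k ≥ 1).

To find P(0 < X ≤ 5), we use:
P(0 < X ≤ 5) = P(X ≤ 5) - P(X ≤ 0)
                 = F(5) - F(0)
                 = 0.943936 - 0.000000
                 = 0.943936

So there's approximately a 94.4% chance that X falls in this range.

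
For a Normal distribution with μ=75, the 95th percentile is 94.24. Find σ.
σ = 11.6971

For X ~ Normal(μ, σ), the p-th percentile satisfies x = μ + z_p × σ,
where z_p = Φ⁻¹(p) is the standard normal quantile.

Step 1: z_{0.95} = Φ⁻¹(0.95) = 1.6449

Step 2: Solve for σ:
94.24 = 75 + 1.6449 × σ
σ = (94.24 - 75) / 1.6449
σ = 19.24 / 1.6449
σ = 11.6971

Verification: μ + z × σ = 75 + 1.6449 × 11.6971 = 94.24 ✓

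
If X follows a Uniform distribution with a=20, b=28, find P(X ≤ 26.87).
0.858750

We have X ~ Uniform(a=20, b=28).

The CDF gives us P(X ≤ k).

Using the CDF:
P(X ≤ 26.87) = 0.858750

This means there's approximately a 85.9% chance that X is at most 26.87.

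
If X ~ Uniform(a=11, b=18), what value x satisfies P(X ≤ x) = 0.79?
16.5300

We have X ~ Uniform(a=11, b=18).

We want to find x such that P(X ≤ x) = 0.79.

This is the 79th percentile, which means 79% of values fall below this point.

Using the inverse CDF (quantile function):
x = F⁻¹(0.79) = 16.5300

Verification: P(X ≤ 16.5300) = 0.79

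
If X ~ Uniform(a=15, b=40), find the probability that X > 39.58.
0.016800

We have X ~ Uniform(a=15, b=40).

P(X > 39.58) = 1 - P(X ≤ 39.58)
                = 1 - F(39.58)
                = 1 - 0.983200
                = 0.016800

So there's approximately a 1.7% chance that X exceeds 39.58.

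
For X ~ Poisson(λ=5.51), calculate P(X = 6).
0.157259

We have X ~ Poisson(λ=5.51).

For a Poisson distribution, the PMF gives us the probability of each outcome.

Using the PMF formula:
P(X = 6) = 0.157259

Rounded to 4 decimal places: 0.1573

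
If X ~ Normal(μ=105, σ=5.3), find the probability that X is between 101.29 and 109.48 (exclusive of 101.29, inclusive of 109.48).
0.559060

We have X ~ Normal(μ=105, σ=5.3).

To find P(101.29 < X ≤ 109.48), we use:
P(101.29 < X ≤ 109.48) = P(X ≤ 109.48) - P(X ≤ 101.29)
                 = F(109.48) - F(101.29)
                 = 0.801024 - 0.241964
                 = 0.559060

So there's approximately a 55.9% chance that X falls in this range.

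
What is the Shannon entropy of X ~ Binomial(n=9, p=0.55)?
1.8173 nats

We have X ~ Binomial(n=9, p=0.55).

The Shannon entropy measures the uncertainty or information content of the distribution.

For a Binomial distribution with n=9, p=0.55:
H(X) = 1.8173 nats

(In bits, this would be 2.6219 bits.)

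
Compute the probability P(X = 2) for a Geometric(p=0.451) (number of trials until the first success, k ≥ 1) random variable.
0.247599

We have X ~ Geometric(p=0.451) (number of trials until the first success, k ≥ 1).

For a Geometric distribution, the PMF gives us the probability of each outcome.

Using the PMF formula:
P(X = 2) = 0.247599

Rounded to 4 decimal places: 0.2476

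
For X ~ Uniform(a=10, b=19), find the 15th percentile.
11.3500

We have X ~ Uniform(a=10, b=19).

We want to find x such that P(X ≤ x) = 0.15.

This is the 15th percentile, which means 15% of values fall below this point.

Using the inverse CDF (quantile function):
x = F⁻¹(0.15) = 11.3500

Verification: P(X ≤ 11.3500) = 0.15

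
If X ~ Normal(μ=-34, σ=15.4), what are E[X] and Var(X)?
E[X] = -34.0000, Var(X) = 237.1600

We have X ~ Normal(μ=-34, σ=15.4).

For a Normal distribution with μ=-34, σ=15.4:

Expected value:
E[X] = -34.0000

Variance:
Var(X) = 237.1600

Standard deviation:
σ = √Var(X) = 15.4000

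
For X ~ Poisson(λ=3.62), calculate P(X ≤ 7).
0.968353

We have X ~ Poisson(λ=3.62).

The CDF gives us P(X ≤ k).

Using the CDF:
P(X ≤ 7) = 0.968353

This means there's approximately a 96.8% chance that X is at most 7.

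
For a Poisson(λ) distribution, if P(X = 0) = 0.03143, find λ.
λ = 3.4600

For a Poisson(λ) distribution, the PMF at 0 is:
P(X = 0) = λ^0 e^(-λ) / 0! = e^(-λ)

Given P(X = 0) = 0.03143:
e^(-λ) = 0.03143
-λ = ln(0.03143)
λ = -ln(0.03143) = 3.4600

Verification: e^(-3.4600) = 0.03143 ✓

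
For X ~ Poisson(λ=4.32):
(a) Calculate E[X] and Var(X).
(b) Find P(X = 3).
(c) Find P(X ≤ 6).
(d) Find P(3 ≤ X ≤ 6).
(a) E[X] = 4.3200, Var(X) = 4.3200
(b) P(X = 3) = 0.178710
(c) P(X ≤ 6) = 0.853398
(d) P(3 ≤ X ≤ 6) = 0.658539

We have X ~ Poisson(λ=4.32).

(a) Moments:
E[X] = 4.3200
Var(X) = 4.3200
σ = √Var(X) = 2.0785

(b) Point probability using PMF:
P(X = 3) = 0.178710

(c) Cumulative probability using CDF:
P(X ≤ 6) = F(6) = 0.853398

(d) Range probability:
P(3 ≤ X ≤ 6) = P(X ≤ 6) - P(X ≤ 2)
                   = F(6) - F(2)
                   = 0.853398 - 0.194859
                   = 0.658539

This means approximately 65.9% of outcomes fall in the interval [3, 6].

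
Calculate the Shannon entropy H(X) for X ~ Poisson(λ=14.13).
2.7370 nats

We have X ~ Poisson(λ=14.13).

The Shannon entropy measures the uncertainty or information content of the distribution.

For a Poisson distribution with λ=14.13:
H(X) = 2.7370 nats

(In bits, this would be 3.9486 bits.)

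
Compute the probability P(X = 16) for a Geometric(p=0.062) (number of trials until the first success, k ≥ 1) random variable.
0.023737

We have X ~ Geometric(p=0.062) (number of trials until the first success, k ≥ 1).

For a Geometric distribution, the PMF gives us the probability of each outcome.

Using the PMF formula:
P(X = 16) = 0.023737

Rounded to 4 decimal places: 0.0237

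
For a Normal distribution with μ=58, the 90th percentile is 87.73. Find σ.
σ = 23.1984

For X ~ Normal(μ, σ), the p-th percentile satisfies x = μ + z_p × σ,
where z_p = Φ⁻¹(p) is the standard normal quantile.

Step 1: z_{0.9} = Φ⁻¹(0.9) = 1.2816

Step 2: Solve for σ:
87.73 = 58 + 1.2816 × σ
σ = (87.73 - 58) / 1.2816
σ = 29.73 / 1.2816
σ = 23.1984

Verification: μ + z × σ = 58 + 1.2816 × 23.1984 = 87.73 ✓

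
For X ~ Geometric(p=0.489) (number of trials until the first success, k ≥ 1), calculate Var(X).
2.1370

We have X ~ Geometric(p=0.489) (number of trials until the first success, k ≥ 1).

For a Geometric distribution with p=0.489 (number of trials until the first success, k ≥ 1):
Var(X) = 2.1370

The variance measures the spread of the distribution around the mean.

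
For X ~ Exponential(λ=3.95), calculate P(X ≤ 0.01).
0.038730

We have X ~ Exponential(λ=3.95).

The CDF gives us P(X ≤ k).

Using the CDF:
P(X ≤ 0.01) = 0.038730

This means there's approximately a 3.9% chance that X is at most 0.01.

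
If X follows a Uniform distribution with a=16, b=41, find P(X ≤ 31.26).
0.610400

We have X ~ Uniform(a=16, b=41).

The CDF gives us P(X ≤ k).

Using the CDF:
P(X ≤ 31.26) = 0.610400

This means there's approximately a 61.0% chance that X is at most 31.26.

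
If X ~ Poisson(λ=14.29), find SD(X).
3.7802

We have X ~ Poisson(λ=14.29).

For a Poisson distribution with λ=14.29:
σ = √Var(X) = 3.7802

The standard deviation is the square root of the variance.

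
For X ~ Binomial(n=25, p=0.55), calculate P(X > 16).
0.133984

We have X ~ Binomial(n=25, p=0.55).

P(X > 16) = 1 - P(X ≤ 16)
                = 1 - F(16)
                = 1 - 0.866016
                = 0.133984

So there's approximately a 13.4% chance that X exceeds 16.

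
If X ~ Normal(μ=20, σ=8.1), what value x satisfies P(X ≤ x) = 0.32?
16.2116

We have X ~ Normal(μ=20, σ=8.1).

We want to find x such that P(X ≤ x) = 0.32.

This is the 32nd percentile, which means 32% of values fall below this point.

Using the inverse CDF (quantile function):
x = F⁻¹(0.32) = 16.2116

Verification: P(X ≤ 16.2116) = 0.32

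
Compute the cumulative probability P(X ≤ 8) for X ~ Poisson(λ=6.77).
0.758548

We have X ~ Poisson(λ=6.77).

The CDF gives us P(X ≤ k).

Using the CDF:
P(X ≤ 8) = 0.758548

This means there's approximately a 75.9% chance that X is at most 8.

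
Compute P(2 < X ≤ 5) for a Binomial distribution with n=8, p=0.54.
0.698405

We have X ~ Binomial(n=8, p=0.54).

To find P(2 < X ≤ 5), we use:
P(2 < X ≤ 5) = P(X ≤ 5) - P(X ≤ 2)
                 = F(5) - F(2)
                 = 0.796592 - 0.098188
                 = 0.698405

So there's approximately a 69.8% chance that X falls in this range.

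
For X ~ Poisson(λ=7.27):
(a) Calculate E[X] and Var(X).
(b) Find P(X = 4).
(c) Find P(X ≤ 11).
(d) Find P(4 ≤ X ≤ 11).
(a) E[X] = 7.2700, Var(X) = 7.2700
(b) P(X = 4) = 0.081022
(c) P(X ≤ 11) = 0.933500
(d) P(4 ≤ X ≤ 11) = 0.864768

We have X ~ Poisson(λ=7.27).

(a) Moments:
E[X] = 7.2700
Var(X) = 7.2700
σ = √Var(X) = 2.6963

(b) Point probability using PMF:
P(X = 4) = 0.081022

(c) Cumulative probability using CDF:
P(X ≤ 11) = F(11) = 0.933500

(d) Range probability:
P(4 ≤ X ≤ 11) = P(X ≤ 11) - P(X ≤ 3)
                   = F(11) - F(3)
                   = 0.933500 - 0.068732
                   = 0.864768

This means approximately 86.5% of outcomes fall in the interval [4, 11].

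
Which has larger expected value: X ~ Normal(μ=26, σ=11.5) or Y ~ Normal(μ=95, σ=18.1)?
Y has larger mean (95.0000 > 26.0000)

Compute the expected value for each distribution:

X ~ Normal(μ=26, σ=11.5):
E[X] = 26.0000

Y ~ Normal(μ=95, σ=18.1):
E[Y] = 95.0000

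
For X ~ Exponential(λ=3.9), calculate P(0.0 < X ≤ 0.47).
0.840067

We have X ~ Exponential(λ=3.9).

To find P(0.0 < X ≤ 0.47), we use:
P(0.0 < X ≤ 0.47) = P(X ≤ 0.47) - P(X ≤ 0.0)
                 = F(0.47) - F(0.0)
                 = 0.840067 - 0.000000
                 = 0.840067

So there's approximately a 84.0% chance that X falls in this range.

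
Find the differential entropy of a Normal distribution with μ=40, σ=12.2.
3.9204 nats

We have X ~ Normal(μ=40, σ=12.2).

The differential entropy measures the uncertainty or information content of the distribution.

For a Normal distribution with μ=40, σ=12.2:
h(X) = 3.9204 nats

(In bits, this would be 5.6559 bits.)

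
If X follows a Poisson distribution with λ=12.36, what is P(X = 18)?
0.030347

We have X ~ Poisson(λ=12.36).

For a Poisson distribution, the PMF gives us the probability of each outcome.

Using the PMF formula:
P(X = 18) = 0.030347

Rounded to 4 decimal places: 0.0303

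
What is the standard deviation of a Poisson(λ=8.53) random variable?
2.9206

We have X ~ Poisson(λ=8.53).

For a Poisson distribution with λ=8.53:
σ = √Var(X) = 2.9206

The standard deviation is the square root of the variance.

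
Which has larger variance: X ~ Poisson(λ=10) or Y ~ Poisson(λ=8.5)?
X has larger variance (10.0000 > 8.5000)

Compute the variance for each distribution:

X ~ Poisson(λ=10):
Var(X) = 10.0000

Y ~ Poisson(λ=8.5):
Var(Y) = 8.5000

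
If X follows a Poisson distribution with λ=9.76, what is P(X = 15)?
0.030657

We have X ~ Poisson(λ=9.76).

For a Poisson distribution, the PMF gives us the probability of each outcome.

Using the PMF formula:
P(X = 15) = 0.030657

Rounded to 4 decimal places: 0.0307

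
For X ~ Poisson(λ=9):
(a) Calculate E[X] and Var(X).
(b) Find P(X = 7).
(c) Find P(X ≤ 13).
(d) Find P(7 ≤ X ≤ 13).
(a) E[X] = 9.0000, Var(X) = 9.0000
(b) P(X = 7) = 0.117116
(c) P(X ≤ 13) = 0.926149
(d) P(7 ≤ X ≤ 13) = 0.719368

We have X ~ Poisson(λ=9).

(a) Moments:
E[X] = 9.0000
Var(X) = 9.0000
σ = √Var(X) = 3.0000

(b) Point probability using PMF:
P(X = 7) = 0.117116

(c) Cumulative probability using CDF:
P(X ≤ 13) = F(13) = 0.926149

(d) Range probability:
P(7 ≤ X ≤ 13) = P(X ≤ 13) - P(X ≤ 6)
                   = F(13) - F(6)
                   = 0.926149 - 0.206781
                   = 0.719368

This means approximately 71.9% of outcomes fall in the interval [7, 13].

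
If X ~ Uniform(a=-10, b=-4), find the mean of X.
-7.0000

We have X ~ Uniform(a=-10, b=-4).

For a Uniform distribution with a=-10, b=-4:
E[X] = -7.0000

This is the expected (average) value of X.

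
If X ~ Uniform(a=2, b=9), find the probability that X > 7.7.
0.185714

We have X ~ Uniform(a=2, b=9).

P(X > 7.7) = 1 - P(X ≤ 7.7)
                = 1 - F(7.7)
                = 1 - 0.814286
                = 0.185714

So there's approximately a 18.6% chance that X exceeds 7.7.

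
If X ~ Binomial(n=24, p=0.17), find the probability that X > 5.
0.212711

We have X ~ Binomial(n=24, p=0.17).

P(X > 5) = 1 - P(X ≤ 5)
                = 1 - F(5)
                = 1 - 0.787289
                = 0.212711

So there's approximately a 21.3% chance that X exceeds 5.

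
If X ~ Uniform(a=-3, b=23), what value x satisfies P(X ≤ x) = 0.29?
4.5400

We have X ~ Uniform(a=-3, b=23).

We want to find x such that P(X ≤ x) = 0.29.

This is the 29th percentile, which means 29% of values fall below this point.

Using the inverse CDF (quantile function):
x = F⁻¹(0.29) = 4.5400

Verification: P(X ≤ 4.5400) = 0.29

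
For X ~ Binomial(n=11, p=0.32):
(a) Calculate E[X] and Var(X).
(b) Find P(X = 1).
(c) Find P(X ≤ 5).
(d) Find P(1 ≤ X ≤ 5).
(a) E[X] = 3.5200, Var(X) = 2.3936
(b) P(X = 1) = 0.074410
(c) P(X ≤ 5) = 0.896944
(d) P(1 ≤ X ≤ 5) = 0.882569

We have X ~ Binomial(n=11, p=0.32).

(a) Moments:
E[X] = 3.5200
Var(X) = 2.3936
σ = √Var(X) = 1.5471

(b) Point probability using PMF:
P(X = 1) = 0.074410

(c) Cumulative probability using CDF:
P(X ≤ 5) = F(5) = 0.896944

(d) Range probability:
P(1 ≤ X ≤ 5) = P(X ≤ 5) - P(X ≤ 0)
                   = F(5) - F(0)
                   = 0.896944 - 0.014375
                   = 0.882569

This means approximately 88.3% of outcomes fall in the interval [1, 5].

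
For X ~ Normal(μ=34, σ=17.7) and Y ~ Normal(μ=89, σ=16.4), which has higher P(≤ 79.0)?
X has higher probability (P(X ≤ 79.0) = 0.9945 > P(Y ≤ 79.0) = 0.2710)

Compute P(≤ 79.0) for each distribution:

X ~ Normal(μ=34, σ=17.7):
P(X ≤ 79.0) = 0.9945

Y ~ Normal(μ=89, σ=16.4):
P(Y ≤ 79.0) = 0.2710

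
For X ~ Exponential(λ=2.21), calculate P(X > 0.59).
0.271471

We have X ~ Exponential(λ=2.21).

P(X > 0.59) = 1 - P(X ≤ 0.59)
                = 1 - F(0.59)
                = 1 - 0.728529
                = 0.271471

So there's approximately a 27.1% chance that X exceeds 0.59.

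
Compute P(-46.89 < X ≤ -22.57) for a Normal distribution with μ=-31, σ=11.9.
0.669763

We have X ~ Normal(μ=-31, σ=11.9).

To find P(-46.89 < X ≤ -22.57), we use:
P(-46.89 < X ≤ -22.57) = P(X ≤ -22.57) - P(X ≤ -46.89)
                 = F(-22.57) - F(-46.89)
                 = 0.760653 - 0.090890
                 = 0.669763

So there's approximately a 67.0% chance that X falls in this range.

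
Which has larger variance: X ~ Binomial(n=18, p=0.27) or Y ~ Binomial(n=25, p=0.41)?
Y has larger variance (6.0475 > 3.5478)

Compute the variance for each distribution:

X ~ Binomial(n=18, p=0.27):
Var(X) = 3.5478

Y ~ Binomial(n=25, p=0.41):
Var(Y) = 6.0475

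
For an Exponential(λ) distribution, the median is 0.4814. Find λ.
λ = 1.4399

For X ~ Exponential(λ), the CDF is F(x) = 1 - e^(-λx).
The median m satisfies F(m) = 0.5:
1 - e^(-λm) = 0.5
e^(-λm) = 0.5
λm = ln(2)
m = ln(2) / λ

Given m = 0.4814:
λ = ln(2) / 0.4814 = 0.693147 / 0.4814 = 1.4399

Verification: ln(2) / 1.4399 = 0.4814 ✓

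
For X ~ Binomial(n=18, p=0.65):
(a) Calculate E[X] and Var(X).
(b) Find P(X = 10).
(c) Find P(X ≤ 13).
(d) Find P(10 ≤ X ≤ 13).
(a) E[X] = 11.7000, Var(X) = 4.0950
(b) P(X = 10) = 0.132659
(c) P(X ≤ 13) = 0.811380
(d) P(10 ≤ X ≤ 13) = 0.672317

We have X ~ Binomial(n=18, p=0.65).

(a) Moments:
E[X] = 11.7000
Var(X) = 4.0950
σ = √Var(X) = 2.0236

(b) Point probability using PMF:
P(X = 10) = 0.132659

(c) Cumulative probability using CDF:
P(X ≤ 13) = F(13) = 0.811380

(d) Range probability:
P(10 ≤ X ≤ 13) = P(X ≤ 13) - P(X ≤ 9)
                   = F(13) - F(9)
                   = 0.811380 - 0.139063
                   = 0.672317

This means approximately 67.2% of outcomes fall in the interval [10, 13].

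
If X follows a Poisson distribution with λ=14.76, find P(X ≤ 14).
0.490421

We have X ~ Poisson(λ=14.76).

The CDF gives us P(X ≤ k).

Using the CDF:
P(X ≤ 14) = 0.490421

This means there's approximately a 49.0% chance that X is at most 14.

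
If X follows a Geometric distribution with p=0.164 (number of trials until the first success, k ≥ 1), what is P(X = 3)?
0.114619

We have X ~ Geometric(p=0.164) (number of trials until the first success, k ≥ 1).

For a Geometric distribution, the PMF gives us the probability of each outcome.

Using the PMF formula:
P(X = 3) = 0.114619

Rounded to 4 decimal places: 0.1146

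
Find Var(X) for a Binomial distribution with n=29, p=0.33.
6.4119

We have X ~ Binomial(n=29, p=0.33).

For a Binomial distribution with n=29, p=0.33:
Var(X) = 6.4119

The variance measures the spread of the distribution around the mean.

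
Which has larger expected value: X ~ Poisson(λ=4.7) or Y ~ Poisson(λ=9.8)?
Y has larger mean (9.8000 > 4.7000)

Compute the expected value for each distribution:

X ~ Poisson(λ=4.7):
E[X] = 4.7000

Y ~ Poisson(λ=9.8):
E[Y] = 9.8000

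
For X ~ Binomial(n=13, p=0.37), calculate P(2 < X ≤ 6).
0.747075

We have X ~ Binomial(n=13, p=0.37).

To find P(2 < X ≤ 6), we use:
P(2 < X ≤ 6) = P(X ≤ 6) - P(X ≤ 2)
                 = F(6) - F(2)
                 = 0.834600 - 0.087525
                 = 0.747075

So there's approximately a 74.7% chance that X falls in this range.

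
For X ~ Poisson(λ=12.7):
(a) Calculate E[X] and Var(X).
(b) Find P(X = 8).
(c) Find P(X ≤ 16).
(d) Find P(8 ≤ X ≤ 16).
(a) E[X] = 12.7000, Var(X) = 12.7000
(b) P(X = 8) = 0.051212
(c) P(X ≤ 16) = 0.856300
(d) P(8 ≤ X ≤ 16) = 0.793223

We have X ~ Poisson(λ=12.7).

(a) Moments:
E[X] = 12.7000
Var(X) = 12.7000
σ = √Var(X) = 3.5637

(b) Point probability using PMF:
P(X = 8) = 0.051212

(c) Cumulative probability using CDF:
P(X ≤ 16) = F(16) = 0.856300

(d) Range probability:
P(8 ≤ X ≤ 16) = P(X ≤ 16) - P(X ≤ 7)
                   = F(16) - F(7)
                   = 0.856300 - 0.063077
                   = 0.793223

This means approximately 79.3% of outcomes fall in the interval [8, 16].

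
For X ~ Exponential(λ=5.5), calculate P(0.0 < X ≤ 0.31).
0.818228

We have X ~ Exponential(λ=5.5).

To find P(0.0 < X ≤ 0.31), we use:
P(0.0 < X ≤ 0.31) = P(X ≤ 0.31) - P(X ≤ 0.0)
                 = F(0.31) - F(0.0)
                 = 0.818228 - 0.000000
                 = 0.818228

So there's approximately a 81.8% chance that X falls in this range.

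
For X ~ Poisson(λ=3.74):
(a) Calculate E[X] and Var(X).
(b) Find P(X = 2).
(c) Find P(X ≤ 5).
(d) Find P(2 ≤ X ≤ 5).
(a) E[X] = 3.7400, Var(X) = 3.7400
(b) P(X = 2) = 0.166131
(c) P(X ≤ 5) = 0.824334
(d) P(2 ≤ X ≤ 5) = 0.711739

We have X ~ Poisson(λ=3.74).

(a) Moments:
E[X] = 3.7400
Var(X) = 3.7400
σ = √Var(X) = 1.9339

(b) Point probability using PMF:
P(X = 2) = 0.166131

(c) Cumulative probability using CDF:
P(X ≤ 5) = F(5) = 0.824334

(d) Range probability:
P(2 ≤ X ≤ 5) = P(X ≤ 5) - P(X ≤ 1)
                   = F(5) - F(1)
                   = 0.824334 - 0.112594
                   = 0.711739

This means approximately 71.2% of outcomes fall in the interval [2, 5].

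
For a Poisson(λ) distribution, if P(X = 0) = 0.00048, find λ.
λ = 7.6417

For a Poisson(λ) distribution, the PMF at 0 is:
P(X = 0) = λ^0 e^(-λ) / 0! = e^(-λ)

Given P(X = 0) = 0.00048:
e^(-λ) = 0.00048
-λ = ln(0.00048)
λ = -ln(0.00048) = 7.6417

Verification: e^(-7.6417) = 0.00048 ✓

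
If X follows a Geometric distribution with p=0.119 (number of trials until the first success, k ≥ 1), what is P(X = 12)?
0.029531

We have X ~ Geometric(p=0.119) (number of trials until the first success, k ≥ 1).

For a Geometric distribution, the PMF gives us the probability of each outcome.

Using the PMF formula:
P(X = 12) = 0.029531

Rounded to 4 decimal places: 0.0295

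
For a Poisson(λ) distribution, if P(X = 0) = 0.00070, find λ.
λ = 7.2644

For a Poisson(λ) distribution, the PMF at 0 is:
P(X = 0) = λ^0 e^(-λ) / 0! = e^(-λ)

Given P(X = 0) = 0.00070:
e^(-λ) = 0.00070
-λ = ln(0.00070)
λ = -ln(0.00070) = 7.2644

Verification: e^(-7.2644) = 0.00070 ✓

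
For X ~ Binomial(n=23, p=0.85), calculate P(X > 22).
0.023803

We have X ~ Binomial(n=23, p=0.85).

P(X > 22) = 1 - P(X ≤ 22)
                = 1 - F(22)
                = 1 - 0.976197
                = 0.023803

So there's approximately a 2.4% chance that X exceeds 22.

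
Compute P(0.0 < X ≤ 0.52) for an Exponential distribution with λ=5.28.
0.935790

We have X ~ Exponential(λ=5.28).

To find P(0.0 < X ≤ 0.52), we use:
P(0.0 < X ≤ 0.52) = P(X ≤ 0.52) - P(X ≤ 0.0)
                 = F(0.52) - F(0.0)
                 = 0.935790 - 0.000000
                 = 0.935790

So there's approximately a 93.6% chance that X falls in this range.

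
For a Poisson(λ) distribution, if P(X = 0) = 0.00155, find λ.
λ = 6.4695

For a Poisson(λ) distribution, the PMF at 0 is:
P(X = 0) = λ^0 e^(-λ) / 0! = e^(-λ)

Given P(X = 0) = 0.00155:
e^(-λ) = 0.00155
-λ = ln(0.00155)
λ = -ln(0.00155) = 6.4695

Verification: e^(-6.4695) = 0.00155 ✓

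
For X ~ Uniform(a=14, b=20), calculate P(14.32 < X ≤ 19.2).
0.813333

We have X ~ Uniform(a=14, b=20).

To find P(14.32 < X ≤ 19.2), we use:
P(14.32 < X ≤ 19.2) = P(X ≤ 19.2) - P(X ≤ 14.32)
                 = F(19.2) - F(14.32)
                 = 0.866667 - 0.053333
                 = 0.813333

So there's approximately a 81.3% chance that X falls in this range.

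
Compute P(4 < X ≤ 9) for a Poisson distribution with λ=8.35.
0.591088

We have X ~ Poisson(λ=8.35).

To find P(4 < X ≤ 9), we use:
P(4 < X ≤ 9) = P(X ≤ 9) - P(X ≤ 4)
                 = F(9) - F(4)
                 = 0.672359 - 0.081271
                 = 0.591088

So there's approximately a 59.1% chance that X falls in this range.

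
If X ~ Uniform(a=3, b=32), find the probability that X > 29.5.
0.086207

We have X ~ Uniform(a=3, b=32).

P(X > 29.5) = 1 - P(X ≤ 29.5)
                = 1 - F(29.5)
                = 1 - 0.913793
                = 0.086207

So there's approximately a 8.6% chance that X exceeds 29.5.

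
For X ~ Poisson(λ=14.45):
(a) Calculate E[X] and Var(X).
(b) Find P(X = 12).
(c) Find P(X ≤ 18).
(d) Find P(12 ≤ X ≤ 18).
(a) E[X] = 14.4500, Var(X) = 14.4500
(b) P(X = 12) = 0.091732
(c) P(X ≤ 18) = 0.856103
(d) P(12 ≤ X ≤ 18) = 0.632186

We have X ~ Poisson(λ=14.45).

(a) Moments:
E[X] = 14.4500
Var(X) = 14.4500
σ = √Var(X) = 3.8013

(b) Point probability using PMF:
P(X = 12) = 0.091732

(c) Cumulative probability using CDF:
P(X ≤ 18) = F(18) = 0.856103

(d) Range probability:
P(12 ≤ X ≤ 18) = P(X ≤ 18) - P(X ≤ 11)
                   = F(18) - F(11)
                   = 0.856103 - 0.223917
                   = 0.632186

This means approximately 63.2% of outcomes fall in the interval [12, 18].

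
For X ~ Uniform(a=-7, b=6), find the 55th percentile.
0.1500

We have X ~ Uniform(a=-7, b=6).

We want to find x such that P(X ≤ x) = 0.55.

This is the 55th percentile, which means 55% of values fall below this point.

Using the inverse CDF (quantile function):
x = F⁻¹(0.55) = 0.1500

Verification: P(X ≤ 0.1500) = 0.55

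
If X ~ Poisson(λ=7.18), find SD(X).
2.6796

We have X ~ Poisson(λ=7.18).

For a Poisson distribution with λ=7.18:
σ = √Var(X) = 2.6796

The standard deviation is the square root of the variance.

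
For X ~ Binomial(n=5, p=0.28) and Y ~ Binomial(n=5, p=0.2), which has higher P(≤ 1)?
Y has higher probability (P(Y ≤ 1) = 0.7373 > P(X ≤ 1) = 0.5697)

Compute P(≤ 1) for each distribution:

X ~ Binomial(n=5, p=0.28):
P(X ≤ 1) = 0.5697

Y ~ Binomial(n=5, p=0.2):
P(Y ≤ 1) = 0.7373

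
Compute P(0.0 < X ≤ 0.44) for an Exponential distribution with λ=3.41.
0.776959

We have X ~ Exponential(λ=3.41).

To find P(0.0 < X ≤ 0.44), we use:
P(0.0 < X ≤ 0.44) = P(X ≤ 0.44) - P(X ≤ 0.0)
                 = F(0.44) - F(0.0)
                 = 0.776959 - 0.000000
                 = 0.776959

So there's approximately a 77.7% chance that X falls in this range.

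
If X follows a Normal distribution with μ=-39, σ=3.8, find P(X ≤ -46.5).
0.024209

We have X ~ Normal(μ=-39, σ=3.8).

The CDF gives us P(X ≤ k).

Using the CDF:
P(X ≤ -46.5) = 0.024209

This means there's approximately a 2.4% chance that X is at most -46.5.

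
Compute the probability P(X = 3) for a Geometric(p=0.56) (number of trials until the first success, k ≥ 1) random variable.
0.108416

We have X ~ Geometric(p=0.56) (number of trials until the first success, k ≥ 1).

For a Geometric distribution, the PMF gives us the probability of each outcome.

Using the PMF formula:
P(X = 3) = 0.108416

Rounded to 4 decimal places: 0.1084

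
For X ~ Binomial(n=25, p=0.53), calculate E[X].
13.2500

We have X ~ Binomial(n=25, p=0.53).

For a Binomial distribution with n=25, p=0.53:
E[X] = 13.2500

This is the expected (average) value of X.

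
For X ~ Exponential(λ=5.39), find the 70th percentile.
0.2234

We have X ~ Exponential(λ=5.39).

We want to find x such that P(X ≤ x) = 0.7.

This is the 70th percentile, which means 70% of values fall below this point.

Using the inverse CDF (quantile function):
x = F⁻¹(0.7) = 0.2234

Verification: P(X ≤ 0.2234) = 0.7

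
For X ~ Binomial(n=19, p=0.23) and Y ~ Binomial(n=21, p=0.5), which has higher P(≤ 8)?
X has higher probability (P(X ≤ 8) = 0.9831 > P(Y ≤ 8) = 0.1917)

Compute P(≤ 8) for each distribution:

X ~ Binomial(n=19, p=0.23):
P(X ≤ 8) = 0.9831

Y ~ Binomial(n=21, p=0.5):
P(Y ≤ 8) = 0.1917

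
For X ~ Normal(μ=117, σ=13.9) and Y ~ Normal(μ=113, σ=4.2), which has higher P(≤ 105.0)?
X has higher probability (P(X ≤ 105.0) = 0.1940 > P(Y ≤ 105.0) = 0.0284)

Compute P(≤ 105.0) for each distribution:

X ~ Normal(μ=117, σ=13.9):
P(X ≤ 105.0) = 0.1940

Y ~ Normal(μ=113, σ=4.2):
P(Y ≤ 105.0) = 0.0284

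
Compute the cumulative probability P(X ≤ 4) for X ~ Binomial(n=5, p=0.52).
0.961980

We have X ~ Binomial(n=5, p=0.52).

The CDF gives us P(X ≤ k).

Using the CDF:
P(X ≤ 4) = 0.961980

This means there's approximately a 96.2% chance that X is at most 4.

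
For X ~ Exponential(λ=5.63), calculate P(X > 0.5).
0.059905

We have X ~ Exponential(λ=5.63).

P(X > 0.5) = 1 - P(X ≤ 0.5)
                = 1 - F(0.5)
                = 1 - 0.940095
                = 0.059905

So there's approximately a 6.0% chance that X exceeds 0.5.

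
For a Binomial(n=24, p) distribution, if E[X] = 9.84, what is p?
p = 0.41

For a Binomial(n, p) distribution:
E[X] = n × p

Given n = 24 and E[X] = 9.84:
9.84 = 24 × p
p = 9.84 / 24 = 0.41

Verification: Binomial(24, 0.41) has E[X] = 9.84 ✓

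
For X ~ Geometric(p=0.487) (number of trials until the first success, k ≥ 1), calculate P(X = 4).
0.065748

We have X ~ Geometric(p=0.487) (number of trials until the first success, k ≥ 1).

For a Geometric distribution, the PMF gives us the probability of each outcome.

Using the PMF formula:
P(X = 4) = 0.065748

Rounded to 4 decimal places: 0.0657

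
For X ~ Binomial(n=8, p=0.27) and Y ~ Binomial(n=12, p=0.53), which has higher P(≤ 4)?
X has higher probability (P(X ≤ 4) = 0.9623 > P(Y ≤ 4) = 0.1411)

Compute P(≤ 4) for each distribution:

X ~ Binomial(n=8, p=0.27):
P(X ≤ 4) = 0.9623

Y ~ Binomial(n=12, p=0.53):
P(Y ≤ 4) = 0.1411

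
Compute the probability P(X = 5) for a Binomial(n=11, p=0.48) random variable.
0.232738

We have X ~ Binomial(n=11, p=0.48).

For a Binomial distribution, the PMF gives us the probability of each outcome.

Using the PMF formula:
P(X = 5) = 0.232738

Rounded to 4 decimal places: 0.2327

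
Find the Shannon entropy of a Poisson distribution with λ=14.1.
2.7359 nats

We have X ~ Poisson(λ=14.1).

The Shannon entropy measures the uncertainty or information content of the distribution.

For a Poisson distribution with λ=14.1:
H(X) = 2.7359 nats

(In bits, this would be 3.9470 bits.)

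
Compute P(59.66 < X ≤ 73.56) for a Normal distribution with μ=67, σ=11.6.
0.450693

We have X ~ Normal(μ=67, σ=11.6).

To find P(59.66 < X ≤ 73.56), we use:
P(59.66 < X ≤ 73.56) = P(X ≤ 73.56) - P(X ≤ 59.66)
                 = F(73.56) - F(59.66)
                 = 0.714139 - 0.263446
                 = 0.450693

So there's approximately a 45.1% chance that X falls in this range.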